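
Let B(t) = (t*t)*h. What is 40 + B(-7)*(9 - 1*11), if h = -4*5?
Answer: 2000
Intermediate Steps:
h = -20
B(t) = -20*t**2 (B(t) = (t*t)*(-20) = t**2*(-20) = -20*t**2)
40 + B(-7)*(9 - 1*11) = 40 + (-20*(-7)**2)*(9 - 1*11) = 40 + (-20*49)*(9 - 11) = 40 - 980*(-2) = 40 + 1960 = 2000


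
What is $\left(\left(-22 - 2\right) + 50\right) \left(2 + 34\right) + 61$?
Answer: $997$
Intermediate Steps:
$\left(\left(-22 - 2\right) + 50\right) \left(2 + 34\right) + 61 = \left(-24 + 50\right) 36 + 61 = 26 \cdot 36 + 61 = 936 + 61 = 997$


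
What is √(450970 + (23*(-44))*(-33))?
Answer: √484366 ≈ 695.96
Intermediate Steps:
√(450970 + (23*(-44))*(-33)) = √(450970 - 1012*(-33)) = √(450970 + 33396) = √484366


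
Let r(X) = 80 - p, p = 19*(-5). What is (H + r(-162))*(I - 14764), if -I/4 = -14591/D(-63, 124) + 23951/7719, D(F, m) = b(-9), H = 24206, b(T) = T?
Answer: -1333770547788/2573 ≈ -5.1837e+8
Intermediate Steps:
p = -95
D(F, m) = -9
I = -150457984/23157 (I = -4*(-14591/(-9) + 23951/7719) = -4*(-14591*(-1/9) + 23951*(1/7719)) = -4*(14591/9 + 23951/7719) = -4*37614496/23157 = -150457984/23157 ≈ -6497.3)
r(X) = 175 (r(X) = 80 - 1*(-95) = 80 + 95 = 175)
(H + r(-162))*(I - 14764) = (24206 + 175)*(-150457984/23157 - 14764) = 24381*(-492347932/23157) = -1333770547788/2573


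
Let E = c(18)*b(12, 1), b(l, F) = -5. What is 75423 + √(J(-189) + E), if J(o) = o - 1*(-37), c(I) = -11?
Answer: 75423 + I*√97 ≈ 75423.0 + 9.8489*I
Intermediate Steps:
J(o) = 37 + o (J(o) = o + 37 = 37 + o)
E = 55 (E = -11*(-5) = 55)
75423 + √(J(-189) + E) = 75423 + √((37 - 189) + 55) = 75423 + √(-152 + 55) = 75423 + √(-97) = 75423 + I*√97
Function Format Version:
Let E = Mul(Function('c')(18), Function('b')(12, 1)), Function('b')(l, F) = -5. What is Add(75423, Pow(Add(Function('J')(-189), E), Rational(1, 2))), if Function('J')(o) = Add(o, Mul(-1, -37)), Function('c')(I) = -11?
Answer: Add(75423, Mul(I, Pow(97, Rational(1, 2)))) ≈ Add(75423., Mul(9.8489, I))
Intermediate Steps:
Function('J')(o) = Add(37, o) (Function('J')(o) = Add(o, 37) = Add(37, o))
E = 55 (E = Mul(-11, -5) = 55)
Add(75423, Pow(Add(Function('J')(-189), E), Rational(1, 2))) = Add(75423, Pow(Add(Add(37, -189), 55), Rational(1, 2))) = Add(75423, Pow(Add(-152, 55), Rational(1, 2))) = Add(75423, Pow(-97, Rational(1, 2))) = Add(75423, Mul(I, Pow(97, Rational(1, 2))))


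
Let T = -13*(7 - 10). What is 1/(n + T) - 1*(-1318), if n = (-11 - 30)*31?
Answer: 1623775/1232 ≈ 1318.0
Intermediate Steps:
T = 39 (T = -13*(-3) = 39)
n = -1271 (n = -41*31 = -1271)
1/(n + T) - 1*(-1318) = 1/(-1271 + 39) - 1*(-1318) = 1/(-1232) + 1318 = -1/1232 + 1318 = 1623775/1232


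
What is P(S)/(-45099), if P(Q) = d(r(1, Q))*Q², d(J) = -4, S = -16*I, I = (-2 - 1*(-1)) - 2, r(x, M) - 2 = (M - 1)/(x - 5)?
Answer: 1024/5011 ≈ 0.20435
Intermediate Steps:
r(x, M) = 2 + (-1 + M)/(-5 + x) (r(x, M) = 2 + (M - 1)/(x - 5) = 2 + (-1 + M)/(-5 + x))
I = -3 (I = (-2 + 1) - 2 = -1 - 2 = -3)
S = 48 (S = -16*(-3) = 48)
P(Q) = -4*Q²
P(S)/(-45099) = -4*48²/(-45099) = -4*2304*(-1/45099) = -9216*(-1/45099) = 1024/5011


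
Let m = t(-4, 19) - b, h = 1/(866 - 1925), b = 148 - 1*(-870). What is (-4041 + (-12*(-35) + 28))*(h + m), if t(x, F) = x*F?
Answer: 4162659371/1059 ≈ 3.9307e+6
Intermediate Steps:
t(x, F) = F*x
b = 1018 (b = 148 + 870 = 1018)
h = -1/1059 (h = 1/(-1059) = -1/1059 ≈ -0.00094429)
m = -1094 (m = 19*(-4) - 1*1018 = -76 - 1018 = -1094)
(-4041 + (-12*(-35) + 28))*(h + m) = (-4041 + (-12*(-35) + 28))*(-1/1059 - 1094) = (-4041 + (420 + 28))*(-1158547/1059) = (-4041 + 448)*(-1158547/1059) = -3593*(-1158547/1059) = 4162659371/1059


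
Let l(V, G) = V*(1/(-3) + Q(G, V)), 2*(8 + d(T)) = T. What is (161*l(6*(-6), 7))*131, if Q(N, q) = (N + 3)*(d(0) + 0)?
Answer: 60995172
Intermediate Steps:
d(T) = -8 + T/2
Q(N, q) = -24 - 8*N (Q(N, q) = (N + 3)*((-8 + (½)*0) + 0) = (3 + N)*((-8 + 0) + 0) = (3 + N)*(-8 + 0) = (3 + N)*(-8) = -24 - 8*N)
l(V, G) = V*(-73/3 - 8*G) (l(V, G) = V*(1/(-3) + (-24 - 8*G)) = V*(-⅓ + (-24 - 8*G)) = V*(-73/3 - 8*G))
(161*l(6*(-6), 7))*131 = (161*(-6*(-6)*(73 + 24*7)/3))*131 = (161*(-⅓*(-36)*(73 + 168)))*131 = (161*(-⅓*(-36)*241))*131 = (161*2892)*131 = 465612*131 = 60995172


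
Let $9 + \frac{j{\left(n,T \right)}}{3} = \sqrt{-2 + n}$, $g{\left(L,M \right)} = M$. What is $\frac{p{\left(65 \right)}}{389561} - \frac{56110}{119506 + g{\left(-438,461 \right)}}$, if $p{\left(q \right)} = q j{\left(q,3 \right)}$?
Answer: $- \frac{22068809795}{46734464487} + \frac{585 \sqrt{7}}{389561} \approx -0.46824$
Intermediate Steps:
$j{\left(n,T \right)} = -27 + 3 \sqrt{-2 + n}$
$p{\left(q \right)} = q \left(-27 + 3 \sqrt{-2 + q}\right)$
$\frac{p{\left(65 \right)}}{389561} - \frac{56110}{119506 + g{\left(-438,461 \right)}} = \frac{3 \cdot 65 \left(-9 + \sqrt{-2 + 65}\right)}{389561} - \frac{56110}{119506 + 461} = 3 \cdot 65 \left(-9 + \sqrt{63}\right) \frac{1}{389561} - \frac{56110}{119967} = 3 \cdot 65 \left(-9 + 3 \sqrt{7}\right) \frac{1}{389561} - \frac{56110}{119967} = \left(-1755 + 585 \sqrt{7}\right) \frac{1}{389561} - \frac{56110}{119967} = \left(- \frac{1755}{389561} + \frac{585 \sqrt{7}}{389561}\right) - \frac{56110}{119967} = - \frac{22068809795}{46734464487} + \frac{585 \sqrt{7}}{389561}$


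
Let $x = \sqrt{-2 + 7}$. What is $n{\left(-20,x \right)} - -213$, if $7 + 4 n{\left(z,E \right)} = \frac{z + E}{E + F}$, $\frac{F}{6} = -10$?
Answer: $\frac{303897}{1438} - \frac{2 \sqrt{5}}{719} \approx 211.33$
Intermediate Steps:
$x = \sqrt{5} \approx 2.2361$
$F = -60$ ($F = 6 \left(-10\right) = -60$)
$n{\left(z,E \right)} = - \frac{7}{4} + \frac{E + z}{4 \left(-60 + E\right)}$ ($n{\left(z,E \right)} = - \frac{7}{4} + \frac{\left(z + E\right) \frac{1}{E - 60}}{4} = - \frac{7}{4} + \frac{\left(E + z\right) \frac{1}{-60 + E}}{4} = - \frac{7}{4} + \frac{\frac{1}{-60 + E} \left(E + z\right)}{4} = - \frac{7}{4} + \frac{E + z}{4 \left(-60 + E\right)}$)
$n{\left(-20,x \right)} - -213 = \frac{420 - 20 - 6 \sqrt{5}}{4 \left(-60 + \sqrt{5}\right)} - -213 = \frac{400 - 6 \sqrt{5}}{4 \left(-60 + \sqrt{5}\right)} + 213 = 213 + \frac{400 - 6 \sqrt{5}}{4 \left(-60 + \sqrt{5}\right)}$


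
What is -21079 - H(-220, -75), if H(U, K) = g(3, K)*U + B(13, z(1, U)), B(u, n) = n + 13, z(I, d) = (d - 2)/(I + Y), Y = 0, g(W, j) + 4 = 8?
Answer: -19990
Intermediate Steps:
g(W, j) = 4 (g(W, j) = -4 + 8 = 4)
z(I, d) = (-2 + d)/I (z(I, d) = (d - 2)/(I + 0) = (-2 + d)/I)
B(u, n) = 13 + n
H(U, K) = 11 + 5*U (H(U, K) = 4*U + (13 + (-2 + U)/1) = 4*U + (13 + 1*(-2 + U)) = 4*U + (13 + (-2 + U)) = 4*U + (11 + U) = 11 + 5*U)
-21079 - H(-220, -75) = -21079 - (11 + 5*(-220)) = -21079 - (11 - 1100) = -21079 - 1*(-1089) = -21079 + 1089 = -19990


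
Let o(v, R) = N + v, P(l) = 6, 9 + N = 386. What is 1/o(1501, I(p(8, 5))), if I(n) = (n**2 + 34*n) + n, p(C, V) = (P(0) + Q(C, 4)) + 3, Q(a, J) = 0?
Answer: 1/1878 ≈ 0.00053248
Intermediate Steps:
N = 377 (N = -9 + 386 = 377)
p(C, V) = 9 (p(C, V) = (6 + 0) + 3 = 6 + 3 = 9)
I(n) = n**2 + 35*n
o(v, R) = 377 + v
1/o(1501, I(p(8, 5))) = 1/(377 + 1501) = 1/1878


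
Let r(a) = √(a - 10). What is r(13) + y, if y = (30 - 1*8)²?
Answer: 484 + √3 ≈ 485.73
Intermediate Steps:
r(a) = √(-10 + a)
y = 484 (y = (30 - 8)² = 22² = 484)
r(13) + y = √(-10 + 13) + 484 = √3 + 484 = 484 + √3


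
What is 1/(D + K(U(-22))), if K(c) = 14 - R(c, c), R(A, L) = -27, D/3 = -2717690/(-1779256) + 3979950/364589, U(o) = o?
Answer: 324348582892/25406576593487 ≈ 0.012766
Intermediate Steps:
D = 12108284694915/324348582892 (D = 3*(-2717690/(-1779256) + 3979950/364589) = 3*(-2717690*(-1/1779256) + 3979950*(1/364589)) = 3*(1358845/889628 + 3979950/364589) = 3*(4036094898305/324348582892) = 12108284694915/324348582892 ≈ 37.331)
K(c) = 41 (K(c) = 14 - 1*(-27) = 14 + 27 = 41)
1/(D + K(U(-22))) = 1/(12108284694915/324348582892 + 41) = 1/(25406576593487/324348582892) = 324348582892/25406576593487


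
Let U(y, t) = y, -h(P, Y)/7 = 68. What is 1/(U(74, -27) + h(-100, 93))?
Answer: -1/402 ≈ -0.0024876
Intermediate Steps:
h(P, Y) = -476 (h(P, Y) = -7*68 = -476)
1/(U(74, -27) + h(-100, 93)) = 1/(74 - 476) = 1/(-402) = -1/402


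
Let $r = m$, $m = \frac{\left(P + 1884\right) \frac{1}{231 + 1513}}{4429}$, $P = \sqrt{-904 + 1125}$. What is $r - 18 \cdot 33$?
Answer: $- \frac{1147039665}{1931044} + \frac{\sqrt{221}}{7724176} \approx -594.0$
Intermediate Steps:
$P = \sqrt{221} \approx 14.866$
$m = \frac{471}{1931044} + \frac{\sqrt{221}}{7724176}$ ($m = \frac{\left(\sqrt{221} + 1884\right) \frac{1}{231 + 1513}}{4429} = \frac{1884 + \sqrt{221}}{1744} \cdot \frac{1}{4429} = \left(1884 + \sqrt{221}\right) \frac{1}{1744} \cdot \frac{1}{4429} = \left(\frac{471}{436} + \frac{\sqrt{221}}{1744}\right) \frac{1}{4429} = \frac{471}{1931044} + \frac{\sqrt{221}}{7724176} \approx 0.00024583$)
$r = \frac{471}{1931044} + \frac{\sqrt{221}}{7724176} \approx 0.00024583$
$r - 18 \cdot 33 = \left(\frac{471}{1931044} + \frac{\sqrt{221}}{7724176}\right) - 18 \cdot 33 = \left(\frac{471}{1931044} + \frac{\sqrt{221}}{7724176}\right) - 594 = - \frac{1147039665}{1931044} + \frac{\sqrt{221}}{7724176}$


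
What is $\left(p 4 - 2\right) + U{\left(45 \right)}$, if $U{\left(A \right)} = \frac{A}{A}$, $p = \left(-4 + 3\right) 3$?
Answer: $-13$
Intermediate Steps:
$p = -3$ ($p = \left(-1\right) 3 = -3$)
$U{\left(A \right)} = 1$
$\left(p 4 - 2\right) + U{\left(45 \right)} = \left(\left(-3\right) 4 - 2\right) + 1 = \left(-12 - 2\right) + 1 = -14 + 1 = -13$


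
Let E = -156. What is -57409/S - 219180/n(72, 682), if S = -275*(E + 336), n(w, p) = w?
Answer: -13693531/4500 ≈ -3043.0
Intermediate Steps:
S = -49500 (S = -275*(-156 + 336) = -275*180 = -49500)
-57409/S - 219180/n(72, 682) = -57409/(-49500) - 219180/72 = -57409*(-1/49500) - 219180*1/72 = 5219/4500 - 18265/6 = -13693531/4500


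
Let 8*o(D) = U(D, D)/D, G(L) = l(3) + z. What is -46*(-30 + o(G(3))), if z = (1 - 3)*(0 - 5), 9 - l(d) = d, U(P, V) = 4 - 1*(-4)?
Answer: 11017/8 ≈ 1377.1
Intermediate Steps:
U(P, V) = 8 (U(P, V) = 4 + 4 = 8)
l(d) = 9 - d
z = 10 (z = -2*(-5) = 10)
G(L) = 16 (G(L) = (9 - 1*3) + 10 = (9 - 3) + 10 = 6 + 10 = 16)
o(D) = 1/D (o(D) = (8/D)/8 = 1/D)
-46*(-30 + o(G(3))) = -46*(-30 + 1/16) = -46*(-479/16) = 11017/8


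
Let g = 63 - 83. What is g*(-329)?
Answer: 6580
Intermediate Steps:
g = -20
g*(-329) = -20*(-329) = 6580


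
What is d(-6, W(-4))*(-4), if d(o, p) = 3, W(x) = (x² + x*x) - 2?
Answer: -12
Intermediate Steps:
W(x) = -2 + 2*x² (W(x) = (x² + x²) - 2 = 2*x² - 2 = -2 + 2*x²)
d(-6, W(-4))*(-4) = 3*(-4) = -12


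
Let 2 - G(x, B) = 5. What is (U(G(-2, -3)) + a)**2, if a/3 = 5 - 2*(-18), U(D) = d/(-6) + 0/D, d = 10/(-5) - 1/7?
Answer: 2982529/196 ≈ 15217.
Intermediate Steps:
G(x, B) = -3 (G(x, B) = 2 - 1*5 = 2 - 5 = -3)
d = -15/7 (d = 10*(-1/5) - 1*1/7 = -2 - 1/7 = -15/7 ≈ -2.1429)
U(D) = 5/14 (U(D) = -15/7/(-6) + 0/D = -15/7*(-1/6) + 0 = 5/14 + 0 = 5/14)
a = 123 (a = 3*(5 - 2*(-18)) = 3*(5 + 36) = 3*41 = 123)
(U(G(-2, -3)) + a)**2 = (5/14 + 123)**2 = (1727/14)**2 = 2982529/196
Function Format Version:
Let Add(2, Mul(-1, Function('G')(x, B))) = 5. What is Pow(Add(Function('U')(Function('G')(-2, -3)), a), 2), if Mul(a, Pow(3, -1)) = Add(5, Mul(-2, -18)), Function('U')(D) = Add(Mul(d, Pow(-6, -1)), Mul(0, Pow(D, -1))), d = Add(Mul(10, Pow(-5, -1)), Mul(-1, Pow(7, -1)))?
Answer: Rational(2982529, 196) ≈ 15217.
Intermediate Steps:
Function('G')(x, B) = -3 (Function('G')(x, B) = Add(2, Mul(-1, 5)) = Add(2, -5) = -3)
d = Rational(-15, 7) (d = Add(Mul(10, Rational(-1, 5)), Mul(-1, Rational(1, 7))) = Add(-2, Rational(-1, 7)) = Rational(-15, 7) ≈ -2.1429)
Function('U')(D) = Rational(5, 14) (Function('U')(D) = Add(Mul(Rational(-15, 7), Pow(-6, -1)), Mul(0, Pow(D, -1))) = Add(Mul(Rational(-15, 7), Rational(-1, 6)), 0) = Add(Rational(5, 14), 0) = Rational(5, 14))
a = 123 (a = Mul(3, Add(5, Mul(-2, -18))) = Mul(3, Add(5, 36)) = Mul(3, 41) = 123)
Pow(Add(Function('U')(Function('G')(-2, -3)), a), 2) = Pow(Add(Rational(5, 14), 123), 2) = Pow(Rational(1727, 14), 2) = Rational(2982529, 196)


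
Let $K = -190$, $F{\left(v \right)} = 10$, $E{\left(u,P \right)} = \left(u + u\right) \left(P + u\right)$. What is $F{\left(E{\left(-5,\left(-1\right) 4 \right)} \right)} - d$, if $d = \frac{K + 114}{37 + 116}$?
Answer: $\frac{1606}{153} \approx 10.497$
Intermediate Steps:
$E{\left(u,P \right)} = 2 u \left(P + u\right)$
$d = - \frac{76}{153}$ ($d = \frac{-190 + 114}{37 + 116} = - \frac{76}{153} \approx -0.49673$)
$F{\left(E{\left(-5,\left(-1\right) 4 \right)} \right)} - d = 10 - - \frac{76}{153} = 10 + \frac{76}{153} = \frac{1606}{153}$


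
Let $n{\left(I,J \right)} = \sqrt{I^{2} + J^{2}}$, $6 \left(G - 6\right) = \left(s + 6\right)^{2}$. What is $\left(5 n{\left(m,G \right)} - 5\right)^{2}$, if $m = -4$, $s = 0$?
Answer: $4025 - 200 \sqrt{10} \approx 3392.5$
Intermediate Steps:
$G = 12$ ($G = 6 + \frac{\left(0 + 6\right)^{2}}{6} = 6 + \frac{6^{2}}{6} = 6 + \frac{1}{6} \cdot 36 = 6 + 6 = 12$)
$\left(5 n{\left(m,G \right)} - 5\right)^{2} = \left(5 \sqrt{\left(-4\right)^{2} + 12^{2}} - 5\right)^{2} = \left(5 \sqrt{16 + 144} - 5\right)^{2} = \left(5 \sqrt{160} - 5\right)^{2} = \left(5 \cdot 4 \sqrt{10} - 5\right)^{2} = \left(20 \sqrt{10} - 5\right)^{2} = \left(-5 + 20 \sqrt{10}\right)^{2}$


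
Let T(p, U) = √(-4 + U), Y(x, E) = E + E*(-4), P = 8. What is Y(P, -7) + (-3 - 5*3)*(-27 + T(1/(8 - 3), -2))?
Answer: 507 - 18*I*√6 ≈ 507.0 - 44.091*I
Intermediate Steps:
Y(x, E) = -3*E (Y(x, E) = E - 4*E = -3*E)
Y(P, -7) + (-3 - 5*3)*(-27 + T(1/(8 - 3), -2)) = -3*(-7) + (-3 - 5*3)*(-27 + √(-4 - 2)) = 21 + (-3 - 15)*(-27 + √(-6)) = 21 - 18*(-27 + I*√6) = 21 + (486 - 18*I*√6) = 507 - 18*I*√6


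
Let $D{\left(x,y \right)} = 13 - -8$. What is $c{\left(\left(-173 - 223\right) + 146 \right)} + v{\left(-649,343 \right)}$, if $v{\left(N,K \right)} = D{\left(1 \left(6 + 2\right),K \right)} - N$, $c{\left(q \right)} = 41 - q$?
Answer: $961$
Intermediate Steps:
$D{\left(x,y \right)} = 21$ ($D{\left(x,y \right)} = 13 + 8 = 21$)
$v{\left(N,K \right)} = 21 - N$
$c{\left(\left(-173 - 223\right) + 146 \right)} + v{\left(-649,343 \right)} = \left(41 - \left(\left(-173 - 223\right) + 146\right)\right) + \left(21 - -649\right) = \left(41 - \left(-396 + 146\right)\right) + \left(21 + 649\right) = \left(41 - -250\right) + 670 = \left(41 + 250\right) + 670 = 291 + 670 = 961$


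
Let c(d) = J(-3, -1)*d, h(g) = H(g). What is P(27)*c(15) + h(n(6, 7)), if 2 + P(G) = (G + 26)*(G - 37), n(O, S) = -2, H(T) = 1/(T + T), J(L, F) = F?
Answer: 31919/4 ≈ 7979.8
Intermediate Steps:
H(T) = 1/(2*T)
h(g) = 1/(2*g)
c(d) = -d
P(G) = -2 + (-37 + G)*(26 + G) (P(G) = -2 + (G + 26)*(G - 37) = -2 + (26 + G)*(-37 + G) = -2 + (-37 + G)*(26 + G))
P(27)*c(15) + h(n(6, 7)) = (-964 + 27² - 11*27)*(-1*15) + (½)/(-2) = (-964 + 729 - 297)*(-15) + (½)*(-½) = -532*(-15) - ¼ = 7980 - ¼ = 31919/4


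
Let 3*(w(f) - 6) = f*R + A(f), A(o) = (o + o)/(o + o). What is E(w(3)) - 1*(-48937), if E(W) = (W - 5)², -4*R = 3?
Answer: 7046977/144 ≈ 48937.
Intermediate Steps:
R = -¾ (R = -¼*3 = -¾ ≈ -0.75000)
A(o) = 1 (A(o) = (2*o)/((2*o)) = (2*o)*(1/(2*o)) = 1)
w(f) = 19/3 - f/4 (w(f) = 6 + (f*(-¾) + 1)/3 = 6 + (-3*f/4 + 1)/3 = 6 + (1 - 3*f/4)/3 = 6 + (⅓ - f/4) = 19/3 - f/4)
E(W) = (-5 + W)²
E(w(3)) - 1*(-48937) = (-5 + (19/3 - ¼*3))² - 1*(-48937) = (-5 + (19/3 - ¾))² + 48937 = (-5 + 67/12)² + 48937 = (7/12)² + 48937 = 49/144 + 48937 = 7046977/144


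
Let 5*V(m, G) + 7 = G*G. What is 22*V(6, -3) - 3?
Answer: 29/5 ≈ 5.8000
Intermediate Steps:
V(m, G) = -7/5 + G²/5 (V(m, G) = -7/5 + (G*G)/5 = -7/5 + G²/5)
22*V(6, -3) - 3 = 22*(-7/5 + (⅕)*(-3)²) - 3 = 22*(-7/5 + (⅕)*9) - 3 = 22*(-7/5 + 9/5) - 3 = 22*(⅖) - 3 = 44/5 - 3 = 29/5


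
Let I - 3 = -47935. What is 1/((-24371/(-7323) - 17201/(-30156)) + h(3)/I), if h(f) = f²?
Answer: 220519542117/859633791962 ≈ 0.25653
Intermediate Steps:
I = -47932 (I = 3 - 47935 = -47932)
1/((-24371/(-7323) - 17201/(-30156)) + h(3)/I) = 1/((-24371/(-7323) - 17201/(-30156)) + 3²/(-47932)) = 1/((-24371*(-1/7323) - 17201*(-1/30156)) + 9*(-1/47932)) = 1/((24371/7323 + 17201/30156) - 9/47932) = 1/(286964933/73610796 - 9/47932) = 1/(859633791962/220519542117) = 220519542117/859633791962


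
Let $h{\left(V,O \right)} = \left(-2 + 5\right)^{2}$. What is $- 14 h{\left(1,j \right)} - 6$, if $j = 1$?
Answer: $-132$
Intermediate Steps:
$h{\left(V,O \right)} = 9$ ($h{\left(V,O \right)} = 3^{2} = 9$)
$- 14 h{\left(1,j \right)} - 6 = \left(-14\right) 9 - 6 = -126 - 6 = -132$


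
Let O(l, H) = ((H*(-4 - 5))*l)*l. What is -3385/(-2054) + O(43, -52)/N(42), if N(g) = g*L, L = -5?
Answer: -296113513/71890 ≈ -4119.0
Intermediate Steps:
N(g) = -5*g (N(g) = g*(-5) = -5*g)
O(l, H) = -9*H*l**2 (O(l, H) = ((H*(-9))*l)*l = ((-9*H)*l)*l = (-9*H*l)*l = -9*H*l**2)
-3385/(-2054) + O(43, -52)/N(42) = -3385/(-2054) + (-9*(-52)*43**2)/((-5*42)) = -3385*(-1/2054) - 9*(-52)*1849/(-210) = 3385/2054 + 865332*(-1/210) = 3385/2054 - 144222/35 = -296113513/71890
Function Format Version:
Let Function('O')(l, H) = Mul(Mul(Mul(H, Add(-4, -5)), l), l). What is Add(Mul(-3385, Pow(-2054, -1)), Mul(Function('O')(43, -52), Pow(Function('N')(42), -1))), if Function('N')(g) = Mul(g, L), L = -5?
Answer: Rational(-296113513, 71890) ≈ -4119.0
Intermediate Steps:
Function('N')(g) = Mul(-5, g) (Function('N')(g) = Mul(g, -5) = Mul(-5, g))
Function('O')(l, H) = Mul(-9, H, Pow(l, 2)) (Function('O')(l, H) = Mul(Mul(Mul(H, -9), l), l) = Mul(Mul(Mul(-9, H), l), l) = Mul(Mul(-9, H, l), l) = Mul(-9, H, Pow(l, 2)))
Add(Mul(-3385, Pow(-2054, -1)), Mul(Function('O')(43, -52), Pow(Function('N')(42), -1))) = Add(Mul(-3385, Pow(-2054, -1)), Mul(Mul(-9, -52, Pow(43, 2)), Pow(Mul(-5, 42), -1))) = Add(Mul(-3385, Rational(-1, 2054)), Mul(Mul(-9, -52, 1849), Pow(-210, -1))) = Add(Rational(3385, 2054), Mul(865332, Rational(-1, 210))) = Add(Rational(3385, 2054), Rational(-144222, 35)) = Rational(-296113513, 71890)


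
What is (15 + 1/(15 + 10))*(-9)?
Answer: -3384/25 ≈ -135.36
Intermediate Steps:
(15 + 1/(15 + 10))*(-9) = (15 + 1/25)*(-9) = (376/25)*(-9) = -3384/25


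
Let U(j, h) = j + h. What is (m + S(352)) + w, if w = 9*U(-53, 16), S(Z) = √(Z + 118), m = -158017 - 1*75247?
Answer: -233597 + √470 ≈ -2.3358e+5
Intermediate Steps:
U(j, h) = h + j
m = -233264 (m = -158017 - 75247 = -233264)
S(Z) = √(118 + Z)
w = -333 (w = 9*(16 - 53) = 9*(-37) = -333)
(m + S(352)) + w = (-233264 + √(118 + 352)) - 333 = (-233264 + √470) - 333 = -233597 + √470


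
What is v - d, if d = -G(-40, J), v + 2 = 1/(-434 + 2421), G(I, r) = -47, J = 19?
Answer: -97362/1987 ≈ -49.000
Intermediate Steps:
v = -3973/1987 (v = -2 + 1/(-434 + 2421) = -2 + 1/1987 = -3973/1987 ≈ -1.9995)
d = 47 (d = -1*(-47) = 47)
v - d = -3973/1987 - 1*47 = -3973/1987 - 47 = -97362/1987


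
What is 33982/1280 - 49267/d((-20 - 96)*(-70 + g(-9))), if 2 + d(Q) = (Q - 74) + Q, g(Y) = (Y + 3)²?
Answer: 25300703/1249920 ≈ 20.242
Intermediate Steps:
g(Y) = (3 + Y)²
d(Q) = -76 + 2*Q (d(Q) = -2 + ((Q - 74) + Q) = -2 + ((-74 + Q) + Q) = -2 + (-74 + 2*Q) = -76 + 2*Q)
33982/1280 - 49267/d((-20 - 96)*(-70 + g(-9))) = 33982/1280 - 49267/(-76 + 2*((-20 - 96)*(-70 + (3 - 9)²))) = 33982*(1/1280) - 49267/(-76 + 2*(-116*(-70 + (-6)²))) = 16991/640 - 49267/(-76 + 2*(-116*(-70 + 36))) = 16991/640 - 49267/(-76 + 2*(-116*(-34))) = 16991/640 - 49267/(-76 + 2*3944) = 16991/640 - 49267/(-76 + 7888) = 16991/640 - 49267/7812 = 25300703/1249920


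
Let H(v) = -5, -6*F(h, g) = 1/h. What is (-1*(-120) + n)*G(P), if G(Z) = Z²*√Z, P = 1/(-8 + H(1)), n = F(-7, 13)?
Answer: 5041*I*√13/92274 ≈ 0.19697*I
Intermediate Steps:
F(h, g) = -1/(6*h)
n = 1/42 (n = -⅙/(-7) = -⅙*(-⅐) = 1/42 ≈ 0.023810)
P = -1/13 (P = 1/(-8 - 5) = 1/(-13) = -1/13 ≈ -0.076923)
G(Z) = Z^(5/2)
(-1*(-120) + n)*G(P) = (-1*(-120) + 1/42)*(-1/13)^(5/2) = (120 + 1/42)*(I*√13/2197) = 5041*(I*√13/2197)/42 = 5041*I*√13/92274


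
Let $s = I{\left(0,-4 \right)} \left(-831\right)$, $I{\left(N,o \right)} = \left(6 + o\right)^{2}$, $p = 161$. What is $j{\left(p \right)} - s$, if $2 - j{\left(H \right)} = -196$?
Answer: $3522$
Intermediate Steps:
$j{\left(H \right)} = 198$ ($j{\left(H \right)} = 2 - -196 = 2 + 196 = 198$)
$s = -3324$ ($s = \left(6 - 4\right)^{2} \left(-831\right) = 2^{2} \left(-831\right) = 4 \left(-831\right) = -3324$)
$j{\left(p \right)} - s = 198 - -3324 = 198 + 3324 = 3522$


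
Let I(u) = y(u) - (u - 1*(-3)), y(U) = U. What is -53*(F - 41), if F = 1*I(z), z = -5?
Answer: 2332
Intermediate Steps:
I(u) = -3 (I(u) = u - (u - 1*(-3)) = u - (u + 3) = u - (3 + u) = u + (-3 - u) = -3)
F = -3 (F = 1*(-3) = -3)
-53*(F - 41) = -53*(-3 - 41) = -53*(-44) = 2332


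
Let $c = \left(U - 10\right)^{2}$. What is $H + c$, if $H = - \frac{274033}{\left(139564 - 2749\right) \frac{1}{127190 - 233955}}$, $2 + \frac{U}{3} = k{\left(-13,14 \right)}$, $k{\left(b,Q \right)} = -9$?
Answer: $\frac{5902020836}{27363} \approx 2.1569 \cdot 10^{5}$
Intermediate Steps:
$U = -33$ ($U = -6 + 3 \left(-9\right) = -6 - 27 = -33$)
$H = \frac{5851426649}{27363}$ ($H = - \frac{274033}{136815 \frac{1}{-106765}} = - \frac{274033}{136815 \left(- \frac{1}{106765}\right)} = - \frac{274033}{- \frac{27363}{21353}} = \left(-274033\right) \left(- \frac{21353}{27363}\right) = \frac{5851426649}{27363} \approx 2.1384 \cdot 10^{5}$)
$c = 1849$ ($c = \left(-33 - 10\right)^{2} = \left(-43\right)^{2} = 1849$)
$H + c = \frac{5851426649}{27363} + 1849 = \frac{5902020836}{27363}$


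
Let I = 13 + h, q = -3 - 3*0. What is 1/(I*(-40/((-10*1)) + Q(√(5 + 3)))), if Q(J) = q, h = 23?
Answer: 1/36 ≈ 0.027778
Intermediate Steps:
q = -3 (q = -3 + 0 = -3)
Q(J) = -3
I = 36 (I = 13 + 23 = 36)
1/(I*(-40/((-10*1)) + Q(√(5 + 3)))) = 1/(36*(-40/((-10*1)) - 3)) = 1/(36*(-40/(-10) - 3)) = 1/(36*(-40*(-⅒) - 3)) = 1/(36*(4 - 3)) = 1/(36*1) = 1/36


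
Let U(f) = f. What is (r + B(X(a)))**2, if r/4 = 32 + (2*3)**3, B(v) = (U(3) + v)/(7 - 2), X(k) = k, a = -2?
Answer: 24611521/25 ≈ 9.8446e+5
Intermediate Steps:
B(v) = 3/5 + v/5 (B(v) = (3 + v)/(7 - 2) = (3 + v)/5 = (3 + v)*(1/5) = 3/5 + v/5)
r = 992 (r = 4*(32 + (2*3)**3) = 4*(32 + 6**3) = 4*(32 + 216) = 4*248 = 992)
(r + B(X(a)))**2 = (992 + (3/5 + (1/5)*(-2)))**2 = (992 + (3/5 - 2/5))**2 = (992 + 1/5)**2 = (4961/5)**2 = 24611521/25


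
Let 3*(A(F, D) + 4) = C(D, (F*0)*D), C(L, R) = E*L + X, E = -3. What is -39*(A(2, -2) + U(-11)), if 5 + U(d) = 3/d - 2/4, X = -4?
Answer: 7813/22 ≈ 355.14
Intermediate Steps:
U(d) = -11/2 + 3/d (U(d) = -5 + (3/d - 2/4) = -5 + (3/d - 2*¼) = -5 + (3/d - ½) = -5 + (-½ + 3/d) = -11/2 + 3/d)
C(L, R) = -4 - 3*L (C(L, R) = -3*L - 4 = -4 - 3*L)
A(F, D) = -16/3 - D (A(F, D) = -4 + (-4 - 3*D)/3 = -4 + (-4/3 - D) = -16/3 - D)
-39*(A(2, -2) + U(-11)) = -39*((-16/3 - 1*(-2)) + (-11/2 + 3/(-11))) = -39*((-16/3 + 2) + (-11/2 + 3*(-1/11))) = -39*(-10/3 + (-11/2 - 3/11)) = -39*(-10/3 - 127/22) = -39*(-601/66) = 7813/22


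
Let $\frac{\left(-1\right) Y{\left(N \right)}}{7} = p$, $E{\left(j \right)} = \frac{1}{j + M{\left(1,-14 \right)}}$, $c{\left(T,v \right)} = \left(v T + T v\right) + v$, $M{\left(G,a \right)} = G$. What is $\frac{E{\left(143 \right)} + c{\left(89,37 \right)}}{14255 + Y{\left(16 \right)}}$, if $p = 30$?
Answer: $\frac{953713}{2022480} \approx 0.47156$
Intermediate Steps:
$c{\left(T,v \right)} = v + 2 T v$ ($c{\left(T,v \right)} = \left(T v + T v\right) + v = 2 T v + v = v + 2 T v$)
$E{\left(j \right)} = \frac{1}{1 + j}$ ($E{\left(j \right)} = \frac{1}{j + 1} = \frac{1}{1 + j}$)
$Y{\left(N \right)} = -210$ ($Y{\left(N \right)} = \left(-7\right) 30 = -210$)
$\frac{E{\left(143 \right)} + c{\left(89,37 \right)}}{14255 + Y{\left(16 \right)}} = \frac{\frac{1}{1 + 143} + 37 \left(1 + 2 \cdot 89\right)}{14255 - 210} = \frac{\frac{1}{144} + 37 \left(1 + 178\right)}{14045} = \left(\frac{1}{144} + 37 \cdot 179\right) \frac{1}{14045} = \left(\frac{1}{144} + 6623\right) \frac{1}{14045} = \frac{953713}{144} \cdot \frac{1}{14045} = \frac{953713}{2022480}$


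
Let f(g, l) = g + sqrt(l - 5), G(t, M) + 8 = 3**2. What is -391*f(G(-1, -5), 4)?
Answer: -391 - 391*I ≈ -391.0 - 391.0*I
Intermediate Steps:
G(t, M) = 1 (G(t, M) = -8 + 3**2 = -8 + 9 = 1)
f(g, l) = g + sqrt(-5 + l)
-391*f(G(-1, -5), 4) = -391*(1 + sqrt(-5 + 4)) = -391*(1 + sqrt(-1)) = -391*(1 + I) = -391 - 391*I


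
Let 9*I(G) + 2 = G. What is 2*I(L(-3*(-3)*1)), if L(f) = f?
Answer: 14/9 ≈ 1.5556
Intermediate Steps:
I(G) = -2/9 + G/9
2*I(L(-3*(-3)*1)) = 2*(-2/9 + (-3*(-3)*1)/9) = 2*(-2/9 + (9*1)/9) = 2*(-2/9 + (1/9)*9) = 2*(-2/9 + 1) = 2*(7/9) = 14/9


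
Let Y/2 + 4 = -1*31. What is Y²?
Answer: 4900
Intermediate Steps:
Y = -70 (Y = -8 + 2*(-1*31) = -8 + 2*(-31) = -8 - 62 = -70)
Y² = (-70)² = 4900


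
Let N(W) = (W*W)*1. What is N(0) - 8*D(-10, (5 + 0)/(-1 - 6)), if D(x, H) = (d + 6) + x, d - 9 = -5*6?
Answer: 200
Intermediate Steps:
N(W) = W² (N(W) = W²*1 = W²)
d = -21 (d = 9 - 5*6 = 9 - 30 = -21)
D(x, H) = -15 + x (D(x, H) = (-21 + 6) + x = -15 + x)
N(0) - 8*D(-10, (5 + 0)/(-1 - 6)) = 0² - 8*(-15 - 10) = 0 - 8*(-25) = 0 + 200 = 200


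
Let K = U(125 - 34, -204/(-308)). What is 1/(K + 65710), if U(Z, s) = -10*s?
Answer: 77/5059160 ≈ 1.5220e-5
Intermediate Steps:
K = -510/77 (K = -(-2040)/(-308) = -(-2040)*(-1)/308 = -10*51/77 = -510/77 ≈ -6.6234)
1/(K + 65710) = 1/(-510/77 + 65710) = 1/(5059160/77) = 77/5059160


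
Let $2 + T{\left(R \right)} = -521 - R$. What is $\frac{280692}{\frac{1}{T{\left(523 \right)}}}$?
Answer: $-293603832$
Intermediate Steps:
$T{\left(R \right)} = -523 - R$ ($T{\left(R \right)} = -2 - \left(521 + R\right) = -523 - R$)
$\frac{280692}{\frac{1}{T{\left(523 \right)}}} = \frac{280692}{\frac{1}{-523 - 523}} = \frac{280692}{\frac{1}{-1046}} = \frac{280692}{- \frac{1}{1046}} = 280692 \left(-1046\right) = -293603832$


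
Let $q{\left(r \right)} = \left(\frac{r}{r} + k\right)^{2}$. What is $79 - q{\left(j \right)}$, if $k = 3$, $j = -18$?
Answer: $63$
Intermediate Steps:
$q{\left(r \right)} = 16$ ($q{\left(r \right)} = \left(\frac{r}{r} + 3\right)^{2} = \left(1 + 3\right)^{2} = 4^{2} = 16$)
$79 - q{\left(j \right)} = 79 - 16 = 63$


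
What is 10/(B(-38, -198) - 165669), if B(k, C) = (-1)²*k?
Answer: -10/165707 ≈ -6.0347e-5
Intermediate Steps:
B(k, C) = k (B(k, C) = 1*k = k)
10/(B(-38, -198) - 165669) = 10/(-38 - 165669) = 10/(-165707) = 10*(-1/165707) = -10/165707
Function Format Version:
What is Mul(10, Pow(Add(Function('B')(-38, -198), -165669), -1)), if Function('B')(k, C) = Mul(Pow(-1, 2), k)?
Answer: Rational(-10, 165707) ≈ -6.0347e-5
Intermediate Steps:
Function('B')(k, C) = k (Function('B')(k, C) = Mul(1, k) = k)
Mul(10, Pow(Add(Function('B')(-38, -198), -165669), -1)) = Mul(10, Pow(Add(-38, -165669), -1)) = Mul(10, Pow(-165707, -1)) = Mul(10, Rational(-1, 165707)) = Rational(-10, 165707)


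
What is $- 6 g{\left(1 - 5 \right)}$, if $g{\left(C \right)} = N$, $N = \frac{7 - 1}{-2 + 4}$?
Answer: $-18$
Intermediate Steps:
$N = 3$ ($N = \frac{6}{2} = 6 \cdot \frac{1}{2} = 3$)
$g{\left(C \right)} = 3$
$- 6 g{\left(1 - 5 \right)} = \left(-6\right) 3 = -18$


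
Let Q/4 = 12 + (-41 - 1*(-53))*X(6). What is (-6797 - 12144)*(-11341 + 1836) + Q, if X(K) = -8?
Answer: 180033869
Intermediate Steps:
Q = -336 (Q = 4*(12 + (-41 - 1*(-53))*(-8)) = 4*(12 + (-41 + 53)*(-8)) = 4*(12 + 12*(-8)) = 4*(12 - 96) = 4*(-84) = -336)
(-6797 - 12144)*(-11341 + 1836) + Q = (-6797 - 12144)*(-11341 + 1836) - 336 = -18941*(-9505) - 336 = 180034205 - 336 = 180033869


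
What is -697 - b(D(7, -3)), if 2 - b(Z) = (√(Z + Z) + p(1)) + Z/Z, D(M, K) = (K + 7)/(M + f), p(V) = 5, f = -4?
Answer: -693 + 2*√6/3 ≈ -691.37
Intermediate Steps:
D(M, K) = (7 + K)/(-4 + M) (D(M, K) = (K + 7)/(M - 4) = (7 + K)/(-4 + M))
b(Z) = -4 - √2*√Z (b(Z) = 2 - ((√(Z + Z) + 5) + Z/Z) = 2 - ((√(2*Z) + 5) + 1) = 2 - ((√2*√Z + 5) + 1) = 2 - ((5 + √2*√Z) + 1) = 2 - (6 + √2*√Z) = 2 + (-6 - √2*√Z) = -4 - √2*√Z)
-697 - b(D(7, -3)) = -697 - (-4 - √2*√((7 - 3)/(-4 + 7))) = -697 - (-4 - √2*√(4/3)) = -697 - (-4 - √2*2*√3/3) = -697 - (-4 - 2*√6/3) = -697 + (4 + 2*√6/3) = -693 + 2*√6/3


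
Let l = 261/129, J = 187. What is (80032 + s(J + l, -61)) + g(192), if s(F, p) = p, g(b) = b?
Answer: 80163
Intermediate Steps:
l = 87/43 (l = 261*(1/129) = 87/43 ≈ 2.0233)
(80032 + s(J + l, -61)) + g(192) = (80032 - 61) + 192 = 79971 + 192 = 80163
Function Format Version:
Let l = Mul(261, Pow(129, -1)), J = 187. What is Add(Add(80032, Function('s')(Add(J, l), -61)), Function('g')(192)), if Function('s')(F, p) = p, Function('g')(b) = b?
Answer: 80163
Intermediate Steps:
l = Rational(87, 43) (l = Mul(261, Rational(1, 129)) = Rational(87, 43) ≈ 2.0233)
Add(Add(80032, Function('s')(Add(J, l), -61)), Function('g')(192)) = Add(Add(80032, -61), 192) = Add(79971, 192) = 80163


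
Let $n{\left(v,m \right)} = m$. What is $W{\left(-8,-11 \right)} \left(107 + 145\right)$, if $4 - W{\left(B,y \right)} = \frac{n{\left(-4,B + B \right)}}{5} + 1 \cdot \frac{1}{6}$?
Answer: $\frac{8862}{5} \approx 1772.4$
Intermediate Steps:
$W{\left(B,y \right)} = \frac{23}{6} - \frac{2 B}{5}$ ($W{\left(B,y \right)} = 4 - \left(\frac{B + B}{5} + 1 \cdot \frac{1}{6}\right) = 4 - \left(2 B \frac{1}{5} + 1 \cdot \frac{1}{6}\right) = 4 - \left(\frac{2 B}{5} + \frac{1}{6}\right) = 4 - \left(\frac{1}{6} + \frac{2 B}{5}\right) = \frac{23}{6} - \frac{2 B}{5}$)
$W{\left(-8,-11 \right)} \left(107 + 145\right) = \left(\frac{23}{6} - - \frac{16}{5}\right) \left(107 + 145\right) = \left(\frac{23}{6} + \frac{16}{5}\right) 252 = \frac{211}{30} \cdot 252 = \frac{8862}{5}$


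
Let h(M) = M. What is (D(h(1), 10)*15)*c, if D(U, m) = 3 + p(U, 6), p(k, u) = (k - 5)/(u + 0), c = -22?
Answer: -770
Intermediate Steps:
p(k, u) = (-5 + k)/u
D(U, m) = 13/6 + U/6 (D(U, m) = 3 + (-5 + U)/6 = 3 + (-⅚ + U/6) = 13/6 + U/6)
(D(h(1), 10)*15)*c = ((13/6 + (⅙)*1)*15)*(-22) = ((13/6 + ⅙)*15)*(-22) = ((7/3)*15)*(-22) = 35*(-22) = -770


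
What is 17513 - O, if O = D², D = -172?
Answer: -12071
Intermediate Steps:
O = 29584 (O = (-172)² = 29584)
17513 - O = 17513 - 1*29584 = 17513 - 29584 = -12071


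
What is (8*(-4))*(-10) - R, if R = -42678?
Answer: 42998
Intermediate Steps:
(8*(-4))*(-10) - R = (8*(-4))*(-10) - 1*(-42678) = -32*(-10) + 42678 = 320 + 42678 = 42998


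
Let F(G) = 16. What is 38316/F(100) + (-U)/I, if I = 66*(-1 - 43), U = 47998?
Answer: 875294/363 ≈ 2411.3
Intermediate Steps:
I = -2904 (I = 66*(-44) = -2904)
38316/F(100) + (-U)/I = 38316/16 - 1*47998/(-2904) = 38316*(1/16) - 47998*(-1/2904) = 9579/4 + 23999/1452 = 875294/363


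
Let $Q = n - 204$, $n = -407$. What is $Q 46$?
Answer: $-28106$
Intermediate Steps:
$Q = -611$ ($Q = -407 - 204 = -611$)
$Q 46 = \left(-611\right) 46 = -28106$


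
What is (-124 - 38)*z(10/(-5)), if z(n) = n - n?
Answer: 0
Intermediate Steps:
z(n) = 0
(-124 - 38)*z(10/(-5)) = (-124 - 38)*0 = -162*0 = 0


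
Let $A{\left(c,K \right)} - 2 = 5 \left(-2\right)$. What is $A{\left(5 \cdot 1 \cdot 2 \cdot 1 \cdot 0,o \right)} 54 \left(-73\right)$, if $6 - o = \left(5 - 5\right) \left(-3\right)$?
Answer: $31536$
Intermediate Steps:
$o = 6$ ($o = 6 - \left(5 - 5\right) \left(-3\right) = 6 - 0 \left(-3\right) = 6 - 0 = 6 + 0 = 6$)
$A{\left(c,K \right)} = -8$ ($A{\left(c,K \right)} = 2 + 5 \left(-2\right) = 2 - 10 = -8$)
$A{\left(5 \cdot 1 \cdot 2 \cdot 1 \cdot 0,o \right)} 54 \left(-73\right) = \left(-8\right) 54 \left(-73\right) = \left(-432\right) \left(-73\right) = 31536$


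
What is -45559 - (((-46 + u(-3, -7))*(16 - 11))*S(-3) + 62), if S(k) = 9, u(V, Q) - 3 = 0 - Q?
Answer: -44001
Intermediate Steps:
u(V, Q) = 3 - Q (u(V, Q) = 3 + (0 - Q) = 3 - Q)
-45559 - (((-46 + u(-3, -7))*(16 - 11))*S(-3) + 62) = -45559 - (((-46 + (3 - 1*(-7)))*(16 - 11))*9 + 62) = -45559 - (((-46 + (3 + 7))*5)*9 + 62) = -45559 - (((-46 + 10)*5)*9 + 62) = -45559 - (-36*5*9 + 62) = -45559 - (-180*9 + 62) = -45559 - (-1620 + 62) = -45559 - 1*(-1558) = -45559 + 1558 = -44001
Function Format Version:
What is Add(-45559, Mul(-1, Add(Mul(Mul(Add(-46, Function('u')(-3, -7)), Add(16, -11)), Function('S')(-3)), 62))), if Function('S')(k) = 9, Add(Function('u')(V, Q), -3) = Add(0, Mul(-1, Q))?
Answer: -44001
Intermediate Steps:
Function('u')(V, Q) = Add(3, Mul(-1, Q)) (Function('u')(V, Q) = Add(3, Add(0, Mul(-1, Q))) = Add(3, Mul(-1, Q)))
Add(-45559, Mul(-1, Add(Mul(Mul(Add(-46, Function('u')(-3, -7)), Add(16, -11)), Function('S')(-3)), 62))) = Add(-45559, Mul(-1, Add(Mul(Mul(Add(-46, Add(3, Mul(-1, -7))), Add(16, -11)), 9), 62))) = Add(-45559, Mul(-1, Add(Mul(Mul(Add(-46, Add(3, 7)), 5), 9), 62))) = Add(-45559, Mul(-1, Add(Mul(Mul(Add(-46, 10), 5), 9), 62))) = Add(-45559, Mul(-1, Add(Mul(Mul(-36, 5), 9), 62))) = Add(-45559, Mul(-1, Add(Mul(-180, 9), 62))) = Add(-45559, Mul(-1, Add(-1620, 62))) = Add(-45559, Mul(-1, -1558)) = Add(-45559, 1558) = -44001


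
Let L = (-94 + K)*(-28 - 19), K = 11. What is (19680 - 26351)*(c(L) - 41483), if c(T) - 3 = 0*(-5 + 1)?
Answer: 276713080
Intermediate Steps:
L = 3901 (L = (-94 + 11)*(-28 - 19) = -83*(-47) = 3901)
c(T) = 3 (c(T) = 3 + 0*(-5 + 1) = 3 + 0*(-4) = 3 + 0 = 3)
(19680 - 26351)*(c(L) - 41483) = (19680 - 26351)*(3 - 41483) = -6671*(-41480) = 276713080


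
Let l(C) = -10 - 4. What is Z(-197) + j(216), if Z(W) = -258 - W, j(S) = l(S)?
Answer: -75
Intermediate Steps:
l(C) = -14
j(S) = -14
Z(-197) + j(216) = (-258 - 1*(-197)) - 14 = (-258 + 197) - 14 = -61 - 14 = -75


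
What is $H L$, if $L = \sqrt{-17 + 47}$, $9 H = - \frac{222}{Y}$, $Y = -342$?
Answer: $\frac{37 \sqrt{30}}{513} \approx 0.39504$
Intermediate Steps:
$H = \frac{37}{513}$ ($H = \frac{\left(-222\right) \frac{1}{-342}}{9} = \frac{\left(-222\right) \left(- \frac{1}{342}\right)}{9} = \frac{1}{9} \cdot \frac{37}{57} = \frac{37}{513} \approx 0.072125$)
$L = \sqrt{30} \approx 5.4772$
$H L = \frac{37 \sqrt{30}}{513}$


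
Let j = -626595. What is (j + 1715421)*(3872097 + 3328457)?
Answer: 7840150409604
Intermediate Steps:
(j + 1715421)*(3872097 + 3328457) = (-626595 + 1715421)*(3872097 + 3328457) = 1088826*7200554 = 7840150409604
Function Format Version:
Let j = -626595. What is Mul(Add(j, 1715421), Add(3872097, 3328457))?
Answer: 7840150409604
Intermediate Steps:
Mul(Add(j, 1715421), Add(3872097, 3328457)) = Mul(Add(-626595, 1715421), Add(3872097, 3328457)) = Mul(1088826, 7200554) = 7840150409604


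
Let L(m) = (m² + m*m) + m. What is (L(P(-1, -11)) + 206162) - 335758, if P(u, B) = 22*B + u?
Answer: -11741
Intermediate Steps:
P(u, B) = u + 22*B
L(m) = m + 2*m² (L(m) = (m² + m²) + m = 2*m² + m = m + 2*m²)
(L(P(-1, -11)) + 206162) - 335758 = ((-1 + 22*(-11))*(1 + 2*(-1 + 22*(-11))) + 206162) - 335758 = ((-1 - 242)*(1 + 2*(-1 - 242)) + 206162) - 335758 = (-243*(1 + 2*(-243)) + 206162) - 335758 = (-243*(1 - 486) + 206162) - 335758 = (-243*(-485) + 206162) - 335758 = (117855 + 206162) - 335758 = 324017 - 335758 = -11741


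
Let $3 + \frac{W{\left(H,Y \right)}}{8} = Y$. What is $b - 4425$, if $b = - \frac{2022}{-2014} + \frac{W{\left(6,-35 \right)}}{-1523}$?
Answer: $- \frac{6784604044}{1533661} \approx -4423.8$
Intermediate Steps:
$W{\left(H,Y \right)} = -24 + 8 Y$
$b = \frac{1845881}{1533661}$ ($b = - \frac{2022}{-2014} + \frac{-24 + 8 \left(-35\right)}{-1523} = \left(-2022\right) \left(- \frac{1}{2014}\right) + \left(-24 - 280\right) \left(- \frac{1}{1523}\right) = \frac{1011}{1007} - - \frac{304}{1523} = \frac{1011}{1007} + \frac{304}{1523} = \frac{1845881}{1533661} \approx 1.2036$)
$b - 4425 = \frac{1845881}{1533661} - 4425 = - \frac{6784604044}{1533661}$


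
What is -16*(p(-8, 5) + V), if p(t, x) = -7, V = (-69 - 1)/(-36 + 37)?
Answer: 1232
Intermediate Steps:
V = -70 (V = -70/1 = -70*1 = -70)
-16*(p(-8, 5) + V) = -16*(-7 - 70) = -16*(-77) = 1232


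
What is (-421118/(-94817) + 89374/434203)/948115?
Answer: 191324873512/39033729436720865 ≈ 4.9015e-6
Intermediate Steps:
(-421118/(-94817) + 89374/434203)/948115 = (-421118*(-1/94817) + 89374*(1/434203))*(1/948115) = (421118/94817 + 89374/434203)*(1/948115) = (191324873512/41169825851)*(1/948115) = 191324873512/39033729436720865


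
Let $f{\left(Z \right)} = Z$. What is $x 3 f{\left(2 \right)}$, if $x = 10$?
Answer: $60$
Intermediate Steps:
$x 3 f{\left(2 \right)} = 10 \cdot 3 \cdot 2 = 30 \cdot 2 = 60$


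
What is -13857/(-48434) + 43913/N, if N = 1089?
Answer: 2141972515/52744626 ≈ 40.610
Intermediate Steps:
-13857/(-48434) + 43913/N = -13857/(-48434) + 43913/1089 = -13857*(-1/48434) + 43913*(1/1089) = 13857/48434 + 43913/1089 = 2141972515/52744626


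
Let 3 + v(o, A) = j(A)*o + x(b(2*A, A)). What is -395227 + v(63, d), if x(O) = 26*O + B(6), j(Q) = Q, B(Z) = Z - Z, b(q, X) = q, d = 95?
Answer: -384305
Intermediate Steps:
B(Z) = 0
x(O) = 26*O (x(O) = 26*O + 0 = 26*O)
v(o, A) = -3 + 52*A + A*o (v(o, A) = -3 + (A*o + 26*(2*A)) = -3 + (A*o + 52*A) = -3 + (52*A + A*o) = -3 + 52*A + A*o)
-395227 + v(63, d) = -395227 + (-3 + 52*95 + 95*63) = -395227 + (-3 + 4940 + 5985) = -395227 + 10922 = -384305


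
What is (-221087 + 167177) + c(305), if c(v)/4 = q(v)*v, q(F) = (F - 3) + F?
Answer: 686630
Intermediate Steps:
q(F) = -3 + 2*F (q(F) = (-3 + F) + F = -3 + 2*F)
c(v) = 4*v*(-3 + 2*v) (c(v) = 4*((-3 + 2*v)*v) = 4*(v*(-3 + 2*v)) = 4*v*(-3 + 2*v))
(-221087 + 167177) + c(305) = (-221087 + 167177) + 4*305*(-3 + 2*305) = -53910 + 4*305*(-3 + 610) = -53910 + 4*305*607 = -53910 + 740540 = 686630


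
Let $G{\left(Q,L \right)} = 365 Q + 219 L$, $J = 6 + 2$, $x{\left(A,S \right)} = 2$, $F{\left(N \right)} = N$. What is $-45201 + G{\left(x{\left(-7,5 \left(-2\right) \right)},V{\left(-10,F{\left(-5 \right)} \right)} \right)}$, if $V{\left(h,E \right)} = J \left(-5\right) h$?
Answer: $43129$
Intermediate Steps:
$J = 8$
$V{\left(h,E \right)} = - 40 h$ ($V{\left(h,E \right)} = 8 \left(-5\right) h = - 40 h$)
$G{\left(Q,L \right)} = 219 L + 365 Q$
$-45201 + G{\left(x{\left(-7,5 \left(-2\right) \right)},V{\left(-10,F{\left(-5 \right)} \right)} \right)} = -45201 + \left(219 \left(\left(-40\right) \left(-10\right)\right) + 365 \cdot 2\right) = -45201 + \left(219 \cdot 400 + 730\right) = -45201 + \left(87600 + 730\right) = -45201 + 88330 = 43129$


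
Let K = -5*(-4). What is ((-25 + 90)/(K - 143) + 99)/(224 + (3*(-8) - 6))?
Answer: 6056/11931 ≈ 0.50759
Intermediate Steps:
K = 20
((-25 + 90)/(K - 143) + 99)/(224 + (3*(-8) - 6)) = ((-25 + 90)/(20 - 143) + 99)/(224 + (3*(-8) - 6)) = (65/(-123) + 99)/(224 + (-24 - 6)) = (65*(-1/123) + 99)/(224 - 30) = (-65/123 + 99)/194 = (12112/123)*(1/194) = 6056/11931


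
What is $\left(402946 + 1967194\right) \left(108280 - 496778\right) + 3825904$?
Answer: $-920790823816$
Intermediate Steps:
$\left(402946 + 1967194\right) \left(108280 - 496778\right) + 3825904 = 2370140 \left(-388498\right) + 3825904 = -920794649720 + 3825904 = -920790823816$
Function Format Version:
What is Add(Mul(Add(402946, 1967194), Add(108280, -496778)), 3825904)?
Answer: -920790823816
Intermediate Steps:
Add(Mul(Add(402946, 1967194), Add(108280, -496778)), 3825904) = Add(Mul(2370140, -388498), 3825904) = Add(-920794649720, 3825904) = -920790823816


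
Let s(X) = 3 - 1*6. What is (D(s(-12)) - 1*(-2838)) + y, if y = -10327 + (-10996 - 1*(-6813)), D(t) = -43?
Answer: -11715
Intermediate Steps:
s(X) = -3 (s(X) = 3 - 6 = -3)
y = -14510 (y = -10327 + (-10996 + 6813) = -10327 - 4183 = -14510)
(D(s(-12)) - 1*(-2838)) + y = (-43 - 1*(-2838)) - 14510 = (-43 + 2838) - 14510 = 2795 - 14510 = -11715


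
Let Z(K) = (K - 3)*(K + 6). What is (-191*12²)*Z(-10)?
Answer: -1430208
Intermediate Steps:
Z(K) = (-3 + K)*(6 + K)
(-191*12²)*Z(-10) = (-191*12²)*(-18 + (-10)² + 3*(-10)) = (-191*144)*(-18 + 100 - 30) = -27504*52 = -1430208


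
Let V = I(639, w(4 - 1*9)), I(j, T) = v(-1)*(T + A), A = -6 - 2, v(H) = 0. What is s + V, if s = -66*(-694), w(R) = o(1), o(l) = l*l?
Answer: 45804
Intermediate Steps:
o(l) = l²
A = -8
w(R) = 1 (w(R) = 1² = 1)
I(j, T) = 0 (I(j, T) = 0*(T - 8) = 0*(-8 + T) = 0)
V = 0
s = 45804
s + V = 45804 + 0 = 45804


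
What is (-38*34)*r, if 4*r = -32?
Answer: 10336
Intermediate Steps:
r = -8 (r = (¼)*(-32) = -8)
(-38*34)*r = -38*34*(-8) = -1292*(-8) = 10336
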